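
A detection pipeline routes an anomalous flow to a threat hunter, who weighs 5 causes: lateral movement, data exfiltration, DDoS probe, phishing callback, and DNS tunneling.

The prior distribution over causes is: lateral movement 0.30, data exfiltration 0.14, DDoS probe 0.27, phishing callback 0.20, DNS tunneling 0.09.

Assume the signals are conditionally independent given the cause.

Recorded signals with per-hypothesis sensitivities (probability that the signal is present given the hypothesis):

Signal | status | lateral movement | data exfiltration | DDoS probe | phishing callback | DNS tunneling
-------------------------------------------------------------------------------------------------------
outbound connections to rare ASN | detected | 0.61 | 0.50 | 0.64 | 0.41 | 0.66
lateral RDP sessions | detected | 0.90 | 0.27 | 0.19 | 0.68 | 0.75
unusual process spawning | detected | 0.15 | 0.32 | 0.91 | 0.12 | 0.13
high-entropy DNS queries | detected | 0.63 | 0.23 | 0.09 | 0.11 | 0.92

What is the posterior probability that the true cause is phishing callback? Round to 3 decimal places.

Multiply each prior by the joint likelihood of the signal pattern:
  lateral movement: 0.30 × 0.61 × 0.90 × 0.15 × 0.63 = 0.015564
  data exfiltration: 0.14 × 0.50 × 0.27 × 0.32 × 0.23 = 0.001391
  DDoS probe: 0.27 × 0.64 × 0.19 × 0.91 × 0.09 = 0.0026889
  phishing callback: 0.20 × 0.41 × 0.68 × 0.12 × 0.11 = 0.00073603
  DNS tunneling: 0.09 × 0.66 × 0.75 × 0.13 × 0.92 = 0.0053282
Normalizing constant Z = 0.015564 + 0.001391 + 0.0026889 + 0.00073603 + 0.0053282 = 0.025708.
P(phishing callback | evidence) = 0.00073603 / 0.025708 ≈ 0.029.

0.029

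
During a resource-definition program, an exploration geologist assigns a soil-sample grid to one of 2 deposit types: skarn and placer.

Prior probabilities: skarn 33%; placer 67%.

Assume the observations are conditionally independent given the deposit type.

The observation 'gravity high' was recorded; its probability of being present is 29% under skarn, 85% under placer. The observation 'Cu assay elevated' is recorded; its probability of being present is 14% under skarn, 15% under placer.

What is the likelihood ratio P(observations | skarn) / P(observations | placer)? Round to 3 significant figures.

0.318

The Bayes factor is the ratio of the joint likelihoods of the evidence pattern under the two hypotheses.
  skarn: 0.29 × 0.14 = 0.0406
  placer: 0.85 × 0.15 = 0.1275
Bayes factor = 0.0406 / 0.1275 ≈ 0.318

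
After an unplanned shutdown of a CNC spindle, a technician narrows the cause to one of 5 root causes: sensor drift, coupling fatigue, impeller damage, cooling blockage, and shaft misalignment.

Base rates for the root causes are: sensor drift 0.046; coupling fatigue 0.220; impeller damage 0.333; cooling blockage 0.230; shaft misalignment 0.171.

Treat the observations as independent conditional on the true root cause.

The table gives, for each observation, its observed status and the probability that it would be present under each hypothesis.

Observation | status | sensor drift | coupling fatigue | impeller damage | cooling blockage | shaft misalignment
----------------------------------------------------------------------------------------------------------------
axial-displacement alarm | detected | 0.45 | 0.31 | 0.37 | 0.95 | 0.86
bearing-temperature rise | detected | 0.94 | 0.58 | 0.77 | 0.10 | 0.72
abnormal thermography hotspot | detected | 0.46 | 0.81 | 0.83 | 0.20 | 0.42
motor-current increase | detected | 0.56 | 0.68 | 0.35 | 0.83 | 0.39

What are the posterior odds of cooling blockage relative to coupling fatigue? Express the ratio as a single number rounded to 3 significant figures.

Unnormalized posterior weight (prior times the observation likelihoods) for each of the two hypotheses:
  cooling blockage: 0.230 × 0.95 × 0.10 × 0.20 × 0.83 = 0.0036271
  coupling fatigue: 0.220 × 0.31 × 0.58 × 0.81 × 0.68 = 0.021787
Posterior odds = 0.0036271 / 0.021787 ≈ 0.166.

0.166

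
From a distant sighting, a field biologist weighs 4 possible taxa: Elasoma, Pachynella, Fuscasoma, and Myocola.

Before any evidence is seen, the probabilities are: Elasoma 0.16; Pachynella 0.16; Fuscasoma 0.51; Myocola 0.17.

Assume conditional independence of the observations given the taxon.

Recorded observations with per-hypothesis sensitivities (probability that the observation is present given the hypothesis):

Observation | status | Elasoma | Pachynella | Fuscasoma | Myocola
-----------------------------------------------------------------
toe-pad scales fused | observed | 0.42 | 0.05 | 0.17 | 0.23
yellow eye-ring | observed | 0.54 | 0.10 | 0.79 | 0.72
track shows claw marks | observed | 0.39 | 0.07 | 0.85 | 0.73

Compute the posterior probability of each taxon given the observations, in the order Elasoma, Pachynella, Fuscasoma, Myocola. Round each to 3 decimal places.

0.152, 0.001, 0.626, 0.221

For each hypothesis, the unnormalized posterior weight is prior × product of the observation likelihoods:
  Elasoma: 0.16 × 0.42 × 0.54 × 0.39 = 0.014152
  Pachynella: 0.16 × 0.05 × 0.10 × 0.07 = 5.6e-05
  Fuscasoma: 0.51 × 0.17 × 0.79 × 0.85 = 0.058219
  Myocola: 0.17 × 0.23 × 0.72 × 0.73 = 0.020551
The unnormalized weights sum to 0.092978.
P(Elasoma | evidence) = 0.014152 / 0.092978 ≈ 0.152
P(Pachynella | evidence) = 5.6e-05 / 0.092978 ≈ 0.001
P(Fuscasoma | evidence) = 0.058219 / 0.092978 ≈ 0.626
P(Myocola | evidence) = 0.020551 / 0.092978 ≈ 0.221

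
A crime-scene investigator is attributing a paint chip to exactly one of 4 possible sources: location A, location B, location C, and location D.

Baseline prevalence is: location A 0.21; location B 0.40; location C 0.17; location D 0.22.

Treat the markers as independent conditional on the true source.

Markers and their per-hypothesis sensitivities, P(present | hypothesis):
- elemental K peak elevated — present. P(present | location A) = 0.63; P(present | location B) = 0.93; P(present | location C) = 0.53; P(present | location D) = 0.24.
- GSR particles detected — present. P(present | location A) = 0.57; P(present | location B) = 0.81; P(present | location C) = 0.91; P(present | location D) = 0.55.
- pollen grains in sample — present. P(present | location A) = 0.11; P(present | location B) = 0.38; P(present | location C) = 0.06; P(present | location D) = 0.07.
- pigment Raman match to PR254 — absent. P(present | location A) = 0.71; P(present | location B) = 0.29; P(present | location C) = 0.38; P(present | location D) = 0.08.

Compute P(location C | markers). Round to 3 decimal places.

Multiply each prior by the joint likelihood of the marker pattern (using 1 − P(present | H) for each absent marker):
  location A: 0.21 × 0.63 × 0.57 × 0.11 × (1 − 0.71) = 0.0024056
  location B: 0.40 × 0.93 × 0.81 × 0.38 × (1 − 0.29) = 0.081296
  location C: 0.17 × 0.53 × 0.91 × 0.06 × (1 − 0.38) = 0.0030501
  location D: 0.22 × 0.24 × 0.55 × 0.07 × (1 − 0.08) = 0.0018702
Marginal likelihood of the evidence = 0.088622.
P(location C | evidence) = 0.0030501 / 0.088622 ≈ 0.034.

0.034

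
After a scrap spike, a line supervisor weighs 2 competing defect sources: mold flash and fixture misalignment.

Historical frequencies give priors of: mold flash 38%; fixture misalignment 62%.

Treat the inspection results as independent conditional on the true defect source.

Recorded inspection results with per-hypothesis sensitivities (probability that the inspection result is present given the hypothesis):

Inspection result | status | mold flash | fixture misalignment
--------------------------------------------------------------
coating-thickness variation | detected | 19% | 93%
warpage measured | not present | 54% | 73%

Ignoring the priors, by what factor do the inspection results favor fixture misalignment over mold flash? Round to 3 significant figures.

Take the product of per-inspection result likelihoods under each hypothesis (using 1 − P(present | H) for each absent inspection result), then divide.
  fixture misalignment: 0.93 × (1 − 0.73) = 0.2511
  mold flash: 0.19 × (1 − 0.54) = 0.0874
Bayes factor = 0.2511 / 0.0874 ≈ 2.87

2.87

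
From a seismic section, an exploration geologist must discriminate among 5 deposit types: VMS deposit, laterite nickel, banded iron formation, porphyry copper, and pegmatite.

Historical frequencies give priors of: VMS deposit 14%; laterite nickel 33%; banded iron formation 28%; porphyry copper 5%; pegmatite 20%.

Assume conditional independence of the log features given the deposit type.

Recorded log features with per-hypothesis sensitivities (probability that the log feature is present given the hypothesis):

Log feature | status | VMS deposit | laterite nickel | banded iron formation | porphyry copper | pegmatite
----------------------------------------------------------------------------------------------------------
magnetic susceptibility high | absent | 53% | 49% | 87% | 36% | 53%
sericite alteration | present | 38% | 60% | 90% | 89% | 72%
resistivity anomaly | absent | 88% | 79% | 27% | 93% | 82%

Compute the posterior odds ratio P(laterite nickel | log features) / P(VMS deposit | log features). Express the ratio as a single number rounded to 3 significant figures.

Posterior odds equal prior odds times the likelihood ratio; only the two competing hypotheses matter (using 1 − P(present | H) for each absent log feature).
  laterite nickel: 0.33 × (1 − 0.49) × 0.60 × (1 − 0.79) = 0.021206
  VMS deposit: 0.14 × (1 − 0.53) × 0.38 × (1 − 0.88) = 0.0030005
Posterior odds = 0.021206 / 0.0030005 ≈ 7.07.

7.07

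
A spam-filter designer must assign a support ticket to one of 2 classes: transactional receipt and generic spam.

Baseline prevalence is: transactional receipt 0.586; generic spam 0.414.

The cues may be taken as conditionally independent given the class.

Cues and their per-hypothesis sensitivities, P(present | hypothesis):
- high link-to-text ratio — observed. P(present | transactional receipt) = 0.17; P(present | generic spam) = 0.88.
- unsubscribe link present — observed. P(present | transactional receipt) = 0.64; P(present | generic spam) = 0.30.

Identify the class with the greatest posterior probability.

By Bayes' rule with conditional independence, the unnormalized weight for each hypothesis is prior × ∏ likelihoods:
  transactional receipt: 0.586 × 0.17 × 0.64 = 0.063757
  generic spam: 0.414 × 0.88 × 0.30 = 0.1093
Marginal likelihood of the evidence = 0.17305.
P(transactional receipt | evidence) ≈ 0.063757 / 0.17305 ≈ 0.368
P(generic spam | evidence) ≈ 0.1093 / 0.17305 ≈ 0.632
The largest is 0.632, so generic spam is most probable.

generic spam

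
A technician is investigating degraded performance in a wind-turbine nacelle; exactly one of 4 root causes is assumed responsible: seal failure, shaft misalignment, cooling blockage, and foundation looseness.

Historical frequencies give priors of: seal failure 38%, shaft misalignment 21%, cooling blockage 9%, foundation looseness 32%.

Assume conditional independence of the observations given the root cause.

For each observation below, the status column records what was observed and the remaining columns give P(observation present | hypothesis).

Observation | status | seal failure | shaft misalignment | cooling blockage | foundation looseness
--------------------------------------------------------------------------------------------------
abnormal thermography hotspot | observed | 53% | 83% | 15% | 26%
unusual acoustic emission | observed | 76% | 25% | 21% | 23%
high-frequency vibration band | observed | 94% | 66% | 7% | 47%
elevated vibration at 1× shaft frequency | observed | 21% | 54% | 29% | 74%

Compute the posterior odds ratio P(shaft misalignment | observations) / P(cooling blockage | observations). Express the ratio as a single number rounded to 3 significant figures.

270

Posterior odds equal prior odds times the likelihood ratio; only the two competing hypotheses matter.
  shaft misalignment: 0.21 × 0.83 × 0.25 × 0.66 × 0.54 = 0.01553
  cooling blockage: 0.09 × 0.15 × 0.21 × 0.07 × 0.29 = 5.755e-05
Odds(shaft misalignment : cooling blockage) = 0.01553 / 5.755e-05 ≈ 270.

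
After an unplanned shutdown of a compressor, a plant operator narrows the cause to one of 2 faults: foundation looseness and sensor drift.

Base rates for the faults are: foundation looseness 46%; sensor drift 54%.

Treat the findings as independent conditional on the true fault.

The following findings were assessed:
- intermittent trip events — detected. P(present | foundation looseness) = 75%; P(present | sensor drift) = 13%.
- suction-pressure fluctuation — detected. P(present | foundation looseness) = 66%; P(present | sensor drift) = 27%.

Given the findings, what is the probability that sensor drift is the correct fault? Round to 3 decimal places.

0.077

For each hypothesis, the unnormalized posterior weight is prior × product of the finding likelihoods:
  foundation looseness: 0.46 × 0.75 × 0.66 = 0.2277
  sensor drift: 0.54 × 0.13 × 0.27 = 0.018954
Marginal likelihood of the evidence = 0.24665.
P(sensor drift | evidence) = 0.018954 / 0.24665 ≈ 0.077.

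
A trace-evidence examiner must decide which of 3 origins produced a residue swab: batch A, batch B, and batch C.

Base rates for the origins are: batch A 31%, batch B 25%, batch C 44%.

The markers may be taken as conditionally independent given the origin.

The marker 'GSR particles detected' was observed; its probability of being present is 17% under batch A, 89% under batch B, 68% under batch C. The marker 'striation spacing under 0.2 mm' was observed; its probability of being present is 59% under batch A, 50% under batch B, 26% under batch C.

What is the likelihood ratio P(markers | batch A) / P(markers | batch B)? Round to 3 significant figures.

Joint likelihood of the marker pattern under each hypothesis:
  batch A: 0.17 × 0.59 = 0.1003
  batch B: 0.89 × 0.50 = 0.445
Bayes factor = 0.1003 / 0.445 ≈ 0.225

0.225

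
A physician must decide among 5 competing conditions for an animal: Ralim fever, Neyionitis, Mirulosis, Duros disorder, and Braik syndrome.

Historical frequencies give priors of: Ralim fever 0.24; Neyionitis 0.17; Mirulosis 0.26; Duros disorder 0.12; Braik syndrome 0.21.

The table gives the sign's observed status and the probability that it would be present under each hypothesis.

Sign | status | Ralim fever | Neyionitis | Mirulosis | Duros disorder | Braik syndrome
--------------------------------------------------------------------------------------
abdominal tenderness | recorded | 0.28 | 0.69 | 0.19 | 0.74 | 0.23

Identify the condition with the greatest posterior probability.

Neyionitis

By Bayes' rule, the unnormalized weight for each hypothesis is prior × likelihood:
  Ralim fever: 0.24 × 0.28 = 0.0672
  Neyionitis: 0.17 × 0.69 = 0.1173
  Mirulosis: 0.26 × 0.19 = 0.0494
  Duros disorder: 0.12 × 0.74 = 0.0888
  Braik syndrome: 0.21 × 0.23 = 0.0483
The unnormalized weights sum to 0.371.
P(Ralim fever | evidence) ≈ 0.0672 / 0.371 ≈ 0.181
P(Neyionitis | evidence) ≈ 0.1173 / 0.371 ≈ 0.316
P(Mirulosis | evidence) ≈ 0.0494 / 0.371 ≈ 0.133
P(Duros disorder | evidence) ≈ 0.0888 / 0.371 ≈ 0.239
P(Braik syndrome | evidence) ≈ 0.0483 / 0.371 ≈ 0.130
The largest is 0.316, so Neyionitis is most probable.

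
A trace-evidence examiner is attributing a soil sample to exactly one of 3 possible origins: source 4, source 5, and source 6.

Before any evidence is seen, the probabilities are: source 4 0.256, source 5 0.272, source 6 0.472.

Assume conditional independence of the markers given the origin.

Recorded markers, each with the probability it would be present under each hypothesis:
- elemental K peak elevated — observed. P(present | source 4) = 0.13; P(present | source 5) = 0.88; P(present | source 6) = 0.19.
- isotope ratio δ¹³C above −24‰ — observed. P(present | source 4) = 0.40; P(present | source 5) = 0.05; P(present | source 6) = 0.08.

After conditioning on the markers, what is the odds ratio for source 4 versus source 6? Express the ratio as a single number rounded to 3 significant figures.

1.86

Posterior odds equal prior odds times the likelihood ratio; only the two competing hypotheses matter.
  source 4: 0.256 × 0.13 × 0.40 = 0.013312
  source 6: 0.472 × 0.19 × 0.08 = 0.0071744
Odds(source 4 : source 6) = 0.013312 / 0.0071744 ≈ 1.86.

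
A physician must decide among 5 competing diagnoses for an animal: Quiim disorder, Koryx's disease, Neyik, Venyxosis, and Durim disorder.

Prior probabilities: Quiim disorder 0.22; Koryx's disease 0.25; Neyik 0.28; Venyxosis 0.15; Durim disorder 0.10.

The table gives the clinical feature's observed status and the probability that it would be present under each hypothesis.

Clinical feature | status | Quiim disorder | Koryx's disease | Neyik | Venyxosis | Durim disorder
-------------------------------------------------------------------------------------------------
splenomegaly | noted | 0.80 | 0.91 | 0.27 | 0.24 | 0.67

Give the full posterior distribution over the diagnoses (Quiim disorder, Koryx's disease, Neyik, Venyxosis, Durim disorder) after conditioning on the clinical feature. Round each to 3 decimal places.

0.302, 0.391, 0.130, 0.062, 0.115

Multiply each prior by the likelihood of the clinical feature:
  Quiim disorder: 0.22 × 0.80 = 0.176
  Koryx's disease: 0.25 × 0.91 = 0.2275
  Neyik: 0.28 × 0.27 = 0.0756
  Venyxosis: 0.15 × 0.24 = 0.036
  Durim disorder: 0.10 × 0.67 = 0.067
Normalizing constant Z = 0.176 + 0.2275 + 0.0756 + 0.036 + 0.067 = 0.5821.
P(Quiim disorder | evidence) = 0.176 / 0.5821 ≈ 0.302
P(Koryx's disease | evidence) = 0.2275 / 0.5821 ≈ 0.391
P(Neyik | evidence) = 0.0756 / 0.5821 ≈ 0.130
P(Venyxosis | evidence) = 0.036 / 0.5821 ≈ 0.062
P(Durim disorder | evidence) = 0.067 / 0.5821 ≈ 0.115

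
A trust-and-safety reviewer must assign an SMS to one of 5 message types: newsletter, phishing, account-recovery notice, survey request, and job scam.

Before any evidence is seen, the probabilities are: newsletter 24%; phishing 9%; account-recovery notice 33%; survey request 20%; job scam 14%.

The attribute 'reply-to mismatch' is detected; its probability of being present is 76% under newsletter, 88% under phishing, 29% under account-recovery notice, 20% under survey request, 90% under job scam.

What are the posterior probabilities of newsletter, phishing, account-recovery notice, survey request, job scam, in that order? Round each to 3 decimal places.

0.349, 0.151, 0.183, 0.076, 0.241

Multiply each prior by the likelihood of the attribute:
  newsletter: 0.24 × 0.76 = 0.1824
  phishing: 0.09 × 0.88 = 0.0792
  account-recovery notice: 0.33 × 0.29 = 0.0957
  survey request: 0.20 × 0.20 = 0.04
  job scam: 0.14 × 0.90 = 0.126
Marginal likelihood of the evidence = 0.5233.
P(newsletter | evidence) = 0.1824 / 0.5233 ≈ 0.349
P(phishing | evidence) = 0.0792 / 0.5233 ≈ 0.151
P(account-recovery notice | evidence) = 0.0957 / 0.5233 ≈ 0.183
P(survey request | evidence) = 0.04 / 0.5233 ≈ 0.076
P(job scam | evidence) = 0.126 / 0.5233 ≈ 0.241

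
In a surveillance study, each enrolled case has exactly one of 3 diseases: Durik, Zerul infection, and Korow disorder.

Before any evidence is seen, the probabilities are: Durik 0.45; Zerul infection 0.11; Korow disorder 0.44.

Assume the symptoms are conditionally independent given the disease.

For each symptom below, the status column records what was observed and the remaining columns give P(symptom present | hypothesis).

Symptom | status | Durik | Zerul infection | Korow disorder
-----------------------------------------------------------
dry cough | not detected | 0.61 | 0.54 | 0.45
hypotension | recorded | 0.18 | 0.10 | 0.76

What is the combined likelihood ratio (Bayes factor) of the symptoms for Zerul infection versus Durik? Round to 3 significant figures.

0.655

The Bayes factor is the ratio of the joint likelihoods of the symptom pattern under the two hypotheses (using 1 − P(present | H) for each absent symptom).
  Zerul infection: (1 − 0.54) × 0.10 = 0.046
  Durik: (1 − 0.61) × 0.18 = 0.0702
Bayes factor = 0.046 / 0.0702 ≈ 0.655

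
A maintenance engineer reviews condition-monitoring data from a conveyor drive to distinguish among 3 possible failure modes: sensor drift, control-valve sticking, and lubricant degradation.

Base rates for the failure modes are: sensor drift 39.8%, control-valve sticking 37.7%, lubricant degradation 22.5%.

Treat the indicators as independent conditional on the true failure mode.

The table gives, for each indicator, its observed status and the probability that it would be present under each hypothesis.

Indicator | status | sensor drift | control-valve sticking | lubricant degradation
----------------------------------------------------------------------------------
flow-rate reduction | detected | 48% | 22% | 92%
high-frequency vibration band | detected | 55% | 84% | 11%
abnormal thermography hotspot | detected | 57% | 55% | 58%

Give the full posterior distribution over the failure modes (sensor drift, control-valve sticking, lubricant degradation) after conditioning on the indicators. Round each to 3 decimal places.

For each hypothesis, the unnormalized posterior weight is prior × product of the indicator likelihoods:
  sensor drift: 0.398 × 0.48 × 0.55 × 0.57 = 0.059891
  control-valve sticking: 0.377 × 0.22 × 0.84 × 0.55 = 0.038318
  lubricant degradation: 0.225 × 0.92 × 0.11 × 0.58 = 0.013207
Marginal likelihood of the evidence = 0.11142.
P(sensor drift | evidence) = 0.059891 / 0.11142 ≈ 0.538
P(control-valve sticking | evidence) = 0.038318 / 0.11142 ≈ 0.344
P(lubricant degradation | evidence) = 0.013207 / 0.11142 ≈ 0.119

0.538, 0.344, 0.119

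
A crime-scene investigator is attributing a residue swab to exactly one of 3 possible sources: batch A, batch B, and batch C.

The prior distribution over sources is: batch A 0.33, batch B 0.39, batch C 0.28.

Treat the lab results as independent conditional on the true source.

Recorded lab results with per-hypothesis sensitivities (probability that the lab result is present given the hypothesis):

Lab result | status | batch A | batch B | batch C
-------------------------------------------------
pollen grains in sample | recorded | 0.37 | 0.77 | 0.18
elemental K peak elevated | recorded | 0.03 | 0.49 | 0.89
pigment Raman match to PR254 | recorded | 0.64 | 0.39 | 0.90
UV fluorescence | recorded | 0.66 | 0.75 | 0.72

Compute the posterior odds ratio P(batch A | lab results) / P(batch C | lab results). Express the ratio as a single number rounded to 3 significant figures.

0.0532

Unnormalized posterior weight (prior times the lab result likelihoods) for each of the two hypotheses:
  batch A: 0.33 × 0.37 × 0.03 × 0.64 × 0.66 = 0.0015473
  batch C: 0.28 × 0.18 × 0.89 × 0.90 × 0.72 = 0.029067
Posterior odds = 0.0015473 / 0.029067 ≈ 0.0532.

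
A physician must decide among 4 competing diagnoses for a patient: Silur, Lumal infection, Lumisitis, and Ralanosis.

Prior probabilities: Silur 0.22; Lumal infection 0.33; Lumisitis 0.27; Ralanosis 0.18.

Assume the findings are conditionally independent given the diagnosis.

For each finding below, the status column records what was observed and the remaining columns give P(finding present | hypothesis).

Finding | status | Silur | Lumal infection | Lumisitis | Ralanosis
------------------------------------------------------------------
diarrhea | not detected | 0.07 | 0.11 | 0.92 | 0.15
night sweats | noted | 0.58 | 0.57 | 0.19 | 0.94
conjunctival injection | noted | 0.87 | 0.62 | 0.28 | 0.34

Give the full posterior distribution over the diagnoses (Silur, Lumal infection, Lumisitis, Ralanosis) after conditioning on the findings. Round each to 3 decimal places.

Multiply each prior by the joint likelihood of the evidence pattern (using 1 − P(present | H) for each absent finding):
  Silur: 0.22 × (1 − 0.07) × 0.58 × 0.87 = 0.10324
  Lumal infection: 0.33 × (1 − 0.11) × 0.57 × 0.62 = 0.10379
  Lumisitis: 0.27 × (1 − 0.92) × 0.19 × 0.28 = 0.0011491
  Ralanosis: 0.18 × (1 − 0.15) × 0.94 × 0.34 = 0.048899
The unnormalized weights sum to 0.25708.
P(Silur | evidence) = 0.10324 / 0.25708 ≈ 0.402
P(Lumal infection | evidence) = 0.10379 / 0.25708 ≈ 0.404
P(Lumisitis | evidence) = 0.0011491 / 0.25708 ≈ 0.004
P(Ralanosis | evidence) = 0.048899 / 0.25708 ≈ 0.190

0.402, 0.404, 0.004, 0.190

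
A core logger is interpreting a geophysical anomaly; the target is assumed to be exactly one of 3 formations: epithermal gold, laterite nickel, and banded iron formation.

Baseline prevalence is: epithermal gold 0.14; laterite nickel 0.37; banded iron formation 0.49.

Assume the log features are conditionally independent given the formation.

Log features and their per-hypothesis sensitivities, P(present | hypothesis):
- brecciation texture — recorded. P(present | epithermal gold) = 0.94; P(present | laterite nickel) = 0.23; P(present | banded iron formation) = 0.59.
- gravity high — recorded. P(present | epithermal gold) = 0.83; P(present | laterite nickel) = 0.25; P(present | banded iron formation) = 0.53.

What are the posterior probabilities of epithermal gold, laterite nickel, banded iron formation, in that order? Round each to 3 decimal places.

0.385, 0.075, 0.540

Multiply each prior by the joint likelihood of the log feature pattern:
  epithermal gold: 0.14 × 0.94 × 0.83 = 0.10923
  laterite nickel: 0.37 × 0.23 × 0.25 = 0.021275
  banded iron formation: 0.49 × 0.59 × 0.53 = 0.15322
Marginal likelihood of the evidence = 0.28373.
P(epithermal gold | evidence) = 0.10923 / 0.28373 ≈ 0.385
P(laterite nickel | evidence) = 0.021275 / 0.28373 ≈ 0.075
P(banded iron formation | evidence) = 0.15322 / 0.28373 ≈ 0.540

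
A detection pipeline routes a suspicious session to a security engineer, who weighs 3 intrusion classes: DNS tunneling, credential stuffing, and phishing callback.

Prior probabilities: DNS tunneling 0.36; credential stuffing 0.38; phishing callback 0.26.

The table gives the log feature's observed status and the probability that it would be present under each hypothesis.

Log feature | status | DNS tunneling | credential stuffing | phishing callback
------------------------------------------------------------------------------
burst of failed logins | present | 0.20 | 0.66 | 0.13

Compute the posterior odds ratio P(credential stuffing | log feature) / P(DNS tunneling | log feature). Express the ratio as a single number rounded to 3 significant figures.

3.48

The normalizing constant cancels in an odds ratio, so compute prior × likelihood for the two hypotheses only:
  credential stuffing: 0.38 × 0.66 = 0.2508
  DNS tunneling: 0.36 × 0.20 = 0.072
Odds(credential stuffing : DNS tunneling) = 0.2508 / 0.072 ≈ 3.48.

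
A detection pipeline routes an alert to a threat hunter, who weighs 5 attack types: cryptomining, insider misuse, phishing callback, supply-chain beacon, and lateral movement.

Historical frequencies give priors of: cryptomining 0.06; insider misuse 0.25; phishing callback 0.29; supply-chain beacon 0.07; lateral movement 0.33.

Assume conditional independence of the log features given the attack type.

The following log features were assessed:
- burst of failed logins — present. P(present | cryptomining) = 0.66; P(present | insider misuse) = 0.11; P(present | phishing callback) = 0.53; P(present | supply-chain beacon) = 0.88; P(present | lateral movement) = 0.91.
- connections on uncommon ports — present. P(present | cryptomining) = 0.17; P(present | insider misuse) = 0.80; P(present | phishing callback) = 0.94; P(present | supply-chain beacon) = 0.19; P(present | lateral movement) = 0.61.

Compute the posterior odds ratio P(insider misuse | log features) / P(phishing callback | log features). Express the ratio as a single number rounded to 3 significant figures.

Unnormalized posterior weight (prior times the log feature likelihoods) for each of the two hypotheses:
  insider misuse: 0.25 × 0.11 × 0.80 = 0.022
  phishing callback: 0.29 × 0.53 × 0.94 = 0.14448
Odds(insider misuse : phishing callback) = 0.022 / 0.14448 ≈ 0.152.

0.152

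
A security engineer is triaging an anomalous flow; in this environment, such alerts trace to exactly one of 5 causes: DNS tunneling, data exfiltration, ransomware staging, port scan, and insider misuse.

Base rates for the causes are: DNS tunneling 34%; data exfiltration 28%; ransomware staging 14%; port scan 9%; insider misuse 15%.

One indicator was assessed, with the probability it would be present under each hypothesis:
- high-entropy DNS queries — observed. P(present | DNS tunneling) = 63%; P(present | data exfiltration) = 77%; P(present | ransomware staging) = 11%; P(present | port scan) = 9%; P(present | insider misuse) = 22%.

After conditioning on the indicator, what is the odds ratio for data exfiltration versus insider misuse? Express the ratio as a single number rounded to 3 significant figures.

6.53

Unnormalized posterior weight (prior times the indicator likelihood) for each of the two hypotheses:
  data exfiltration: 0.28 × 0.77 = 0.2156
  insider misuse: 0.15 × 0.22 = 0.033
Odds(data exfiltration : insider misuse) = 0.2156 / 0.033 ≈ 6.53.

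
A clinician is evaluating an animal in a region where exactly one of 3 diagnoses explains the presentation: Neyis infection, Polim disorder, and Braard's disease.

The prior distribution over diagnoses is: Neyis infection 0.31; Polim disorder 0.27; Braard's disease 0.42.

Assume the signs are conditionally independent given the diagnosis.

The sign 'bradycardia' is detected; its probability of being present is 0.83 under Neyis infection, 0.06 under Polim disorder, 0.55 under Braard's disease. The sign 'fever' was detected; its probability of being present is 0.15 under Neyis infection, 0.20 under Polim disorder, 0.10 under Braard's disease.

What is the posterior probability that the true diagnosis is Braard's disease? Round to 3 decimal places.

0.356

For each hypothesis, the unnormalized posterior weight is prior × product of the sign likelihoods:
  Neyis infection: 0.31 × 0.83 × 0.15 = 0.038595
  Polim disorder: 0.27 × 0.06 × 0.20 = 0.00324
  Braard's disease: 0.42 × 0.55 × 0.10 = 0.0231
Marginal likelihood of the evidence = 0.064935.
P(Braard's disease | evidence) = 0.0231 / 0.064935 ≈ 0.356.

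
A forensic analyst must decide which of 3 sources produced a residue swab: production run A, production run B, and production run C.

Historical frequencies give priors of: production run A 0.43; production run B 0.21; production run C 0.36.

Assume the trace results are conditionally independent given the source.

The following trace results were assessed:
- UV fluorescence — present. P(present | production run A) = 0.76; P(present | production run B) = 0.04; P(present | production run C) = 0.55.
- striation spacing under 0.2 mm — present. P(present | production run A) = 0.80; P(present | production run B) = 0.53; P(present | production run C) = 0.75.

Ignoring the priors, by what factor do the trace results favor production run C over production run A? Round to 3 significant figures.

0.678

Joint likelihood of the trace result pattern under each hypothesis:
  production run C: 0.55 × 0.75 = 0.4125
  production run A: 0.76 × 0.80 = 0.608
Bayes factor = 0.4125 / 0.608 ≈ 0.678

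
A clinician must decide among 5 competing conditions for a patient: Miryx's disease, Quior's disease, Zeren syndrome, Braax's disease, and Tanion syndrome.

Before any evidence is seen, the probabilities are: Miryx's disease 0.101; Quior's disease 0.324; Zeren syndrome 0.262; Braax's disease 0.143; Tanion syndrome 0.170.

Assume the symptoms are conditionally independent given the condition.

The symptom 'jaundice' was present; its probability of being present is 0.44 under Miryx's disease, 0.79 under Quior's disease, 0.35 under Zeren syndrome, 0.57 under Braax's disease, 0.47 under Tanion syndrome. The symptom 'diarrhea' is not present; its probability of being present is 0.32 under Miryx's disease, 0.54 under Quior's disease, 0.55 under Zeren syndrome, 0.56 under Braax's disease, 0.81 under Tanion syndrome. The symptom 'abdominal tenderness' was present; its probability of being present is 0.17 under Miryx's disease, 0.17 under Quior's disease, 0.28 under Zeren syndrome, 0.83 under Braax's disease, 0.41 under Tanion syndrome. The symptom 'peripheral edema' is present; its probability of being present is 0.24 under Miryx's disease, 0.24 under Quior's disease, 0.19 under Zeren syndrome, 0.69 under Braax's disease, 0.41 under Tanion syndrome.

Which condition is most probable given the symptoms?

Braax's disease

Multiply each prior by the joint likelihood of the symptom pattern (using 1 − P(present | H) for each absent symptom):
  Miryx's disease: 0.101 × 0.44 × (1 − 0.32) × 0.17 × 0.24 = 0.0012329
  Quior's disease: 0.324 × 0.79 × (1 − 0.54) × 0.17 × 0.24 = 0.0048039
  Zeren syndrome: 0.262 × 0.35 × (1 − 0.55) × 0.28 × 0.19 = 0.0021953
  Braax's disease: 0.143 × 0.57 × (1 − 0.56) × 0.83 × 0.69 = 0.02054
  Tanion syndrome: 0.170 × 0.47 × (1 − 0.81) × 0.41 × 0.41 = 0.0025519
Marginal likelihood of the evidence = 0.031324.
P(Miryx's disease | evidence) ≈ 0.0012329 / 0.031324 ≈ 0.039
P(Quior's disease | evidence) ≈ 0.0048039 / 0.031324 ≈ 0.153
P(Zeren syndrome | evidence) ≈ 0.0021953 / 0.031324 ≈ 0.070
P(Braax's disease | evidence) ≈ 0.02054 / 0.031324 ≈ 0.656
P(Tanion syndrome | evidence) ≈ 0.0025519 / 0.031324 ≈ 0.081
The largest is 0.656, so Braax's disease is most probable.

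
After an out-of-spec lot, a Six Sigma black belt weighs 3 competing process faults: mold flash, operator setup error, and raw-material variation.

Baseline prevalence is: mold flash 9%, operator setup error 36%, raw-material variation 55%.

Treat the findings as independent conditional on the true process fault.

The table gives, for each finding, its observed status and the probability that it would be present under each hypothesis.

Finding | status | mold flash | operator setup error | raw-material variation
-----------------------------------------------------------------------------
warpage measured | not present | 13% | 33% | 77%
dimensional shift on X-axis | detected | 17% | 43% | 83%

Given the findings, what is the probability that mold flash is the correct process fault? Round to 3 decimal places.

Multiply each prior by the joint likelihood of the evidence pattern (using 1 − P(present | H) for each absent finding):
  mold flash: 0.09 × (1 − 0.13) × 0.17 = 0.013311
  operator setup error: 0.36 × (1 − 0.33) × 0.43 = 0.10372
  raw-material variation: 0.55 × (1 − 0.77) × 0.83 = 0.10499
Normalizing constant Z = 0.013311 + 0.10372 + 0.10499 = 0.22202.
P(mold flash | evidence) = 0.013311 / 0.22202 ≈ 0.060.

0.060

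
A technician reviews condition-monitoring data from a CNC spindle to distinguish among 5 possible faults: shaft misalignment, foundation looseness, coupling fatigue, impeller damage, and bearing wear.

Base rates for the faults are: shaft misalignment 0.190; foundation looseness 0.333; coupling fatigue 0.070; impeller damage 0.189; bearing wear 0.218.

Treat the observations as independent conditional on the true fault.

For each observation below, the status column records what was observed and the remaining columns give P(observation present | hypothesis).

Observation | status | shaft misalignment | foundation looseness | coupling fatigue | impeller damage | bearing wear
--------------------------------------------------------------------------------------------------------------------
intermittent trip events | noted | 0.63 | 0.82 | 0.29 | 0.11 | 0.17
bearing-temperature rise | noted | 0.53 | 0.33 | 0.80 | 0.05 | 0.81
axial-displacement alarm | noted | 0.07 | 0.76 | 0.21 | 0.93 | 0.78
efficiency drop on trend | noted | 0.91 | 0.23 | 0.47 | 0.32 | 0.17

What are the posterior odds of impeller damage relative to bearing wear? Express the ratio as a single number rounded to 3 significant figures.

0.0777

Unnormalized posterior weight (prior times the observation likelihoods) for each of the two hypotheses:
  impeller damage: 0.189 × 0.11 × 0.05 × 0.93 × 0.32 = 0.00030936
  bearing wear: 0.218 × 0.17 × 0.81 × 0.78 × 0.17 = 0.0039805
Posterior odds = 0.00030936 / 0.0039805 ≈ 0.0777.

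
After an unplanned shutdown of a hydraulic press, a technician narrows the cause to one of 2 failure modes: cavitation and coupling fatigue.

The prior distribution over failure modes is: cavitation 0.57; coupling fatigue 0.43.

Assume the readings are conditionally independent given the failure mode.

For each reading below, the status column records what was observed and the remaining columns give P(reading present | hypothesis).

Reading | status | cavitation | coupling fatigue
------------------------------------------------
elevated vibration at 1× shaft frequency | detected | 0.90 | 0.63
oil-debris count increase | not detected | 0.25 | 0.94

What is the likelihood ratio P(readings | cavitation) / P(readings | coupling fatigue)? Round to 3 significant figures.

Take the product of per-reading likelihoods under each hypothesis (using 1 − P(present | H) for each absent reading), then divide.
  cavitation: 0.90 × (1 − 0.25) = 0.675
  coupling fatigue: 0.63 × (1 − 0.94) = 0.0378
Bayes factor = 0.675 / 0.0378 ≈ 17.9

17.9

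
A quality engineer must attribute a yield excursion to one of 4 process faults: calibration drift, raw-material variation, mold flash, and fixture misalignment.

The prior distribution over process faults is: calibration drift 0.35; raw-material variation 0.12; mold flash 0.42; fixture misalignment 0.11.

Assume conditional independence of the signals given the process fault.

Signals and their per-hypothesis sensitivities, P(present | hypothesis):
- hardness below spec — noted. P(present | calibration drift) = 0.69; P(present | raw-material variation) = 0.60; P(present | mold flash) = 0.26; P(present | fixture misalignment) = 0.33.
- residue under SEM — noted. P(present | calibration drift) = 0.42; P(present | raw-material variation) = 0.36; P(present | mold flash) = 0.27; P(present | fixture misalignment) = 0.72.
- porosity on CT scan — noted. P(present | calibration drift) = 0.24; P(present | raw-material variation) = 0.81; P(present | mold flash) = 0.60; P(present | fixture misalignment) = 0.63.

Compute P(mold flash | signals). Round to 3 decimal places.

Multiply each prior by the joint likelihood of the signal pattern:
  calibration drift: 0.35 × 0.69 × 0.42 × 0.24 = 0.024343
  raw-material variation: 0.12 × 0.60 × 0.36 × 0.81 = 0.020995
  mold flash: 0.42 × 0.26 × 0.27 × 0.60 = 0.01769
  fixture misalignment: 0.11 × 0.33 × 0.72 × 0.63 = 0.016466
The unnormalized weights sum to 0.079494.
P(mold flash | evidence) = 0.01769 / 0.079494 ≈ 0.223.

0.223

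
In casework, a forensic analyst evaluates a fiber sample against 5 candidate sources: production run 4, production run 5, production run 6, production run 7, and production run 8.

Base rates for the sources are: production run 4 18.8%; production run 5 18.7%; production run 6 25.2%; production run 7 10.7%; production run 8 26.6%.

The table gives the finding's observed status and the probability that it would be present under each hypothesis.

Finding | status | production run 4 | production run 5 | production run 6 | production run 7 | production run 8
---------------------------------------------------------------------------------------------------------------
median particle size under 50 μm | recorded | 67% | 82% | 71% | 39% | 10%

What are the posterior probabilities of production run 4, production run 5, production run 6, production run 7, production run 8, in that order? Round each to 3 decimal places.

For each hypothesis, the unnormalized posterior weight is prior × likelihood:
  production run 4: 0.188 × 0.67 = 0.12596
  production run 5: 0.187 × 0.82 = 0.15334
  production run 6: 0.252 × 0.71 = 0.17892
  production run 7: 0.107 × 0.39 = 0.04173
  production run 8: 0.266 × 0.10 = 0.0266
The unnormalized weights sum to 0.52655.
P(production run 4 | evidence) = 0.12596 / 0.52655 ≈ 0.239
P(production run 5 | evidence) = 0.15334 / 0.52655 ≈ 0.291
P(production run 6 | evidence) = 0.17892 / 0.52655 ≈ 0.340
P(production run 7 | evidence) = 0.04173 / 0.52655 ≈ 0.079
P(production run 8 | evidence) = 0.0266 / 0.52655 ≈ 0.051

0.239, 0.291, 0.340, 0.079, 0.051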